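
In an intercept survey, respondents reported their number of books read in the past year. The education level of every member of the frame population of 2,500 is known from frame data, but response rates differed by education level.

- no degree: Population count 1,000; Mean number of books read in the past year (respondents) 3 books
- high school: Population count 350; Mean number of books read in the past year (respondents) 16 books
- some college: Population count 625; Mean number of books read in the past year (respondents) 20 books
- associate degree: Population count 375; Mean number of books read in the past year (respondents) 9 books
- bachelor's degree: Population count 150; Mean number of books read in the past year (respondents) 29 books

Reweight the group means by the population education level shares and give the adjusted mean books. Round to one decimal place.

11.5

Post-stratification weights by population share, not respondent share:
  no degree: (1,000/2,500) × 3 = 1.2
  high school: (350/2,500) × 16 = 2.24
  some college: (625/2,500) × 20 = 5
  associate degree: (375/2,500) × 9 = 1.35
  bachelor's degree: (150/2,500) × 29 = 1.74
Post-stratified estimate = 11.53 → 11.5.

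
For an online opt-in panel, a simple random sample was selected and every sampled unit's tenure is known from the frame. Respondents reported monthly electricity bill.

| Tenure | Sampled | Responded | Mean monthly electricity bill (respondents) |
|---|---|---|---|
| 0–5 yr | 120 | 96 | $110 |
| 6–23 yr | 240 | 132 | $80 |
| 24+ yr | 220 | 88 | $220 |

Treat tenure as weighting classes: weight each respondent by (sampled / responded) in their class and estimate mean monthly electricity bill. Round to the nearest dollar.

$139

Response rates by class: 0–5 yr 96/120 = 80%, 6–23 yr 132/240 = 55%, 24+ yr 88/220 = 40%.
Weighting each respondent by the inverse class response rate inflates each class back to its sampled size, so the class weight is n_sampled:
  0–5 yr: 120 × 110 = 13,200
  6–23 yr: 240 × 80 = 19,200
  24+ yr: 220 × 220 = 48,400
Adjusted estimate = 80,800 / 580 = 139.31 → $139.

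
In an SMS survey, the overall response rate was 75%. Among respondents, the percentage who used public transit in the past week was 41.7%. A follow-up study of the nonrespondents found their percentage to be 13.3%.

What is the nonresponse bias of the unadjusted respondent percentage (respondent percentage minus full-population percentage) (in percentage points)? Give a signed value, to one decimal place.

Nonresponse fraction = 1 − 0.75 = 0.25.
Bias = (nonresponse fraction) × (respondent percentage − nonrespondent percentage)
     = 0.25 × (41.7 − 13.3) = 0.25 × 28.4 = 7.1.

+7.1 percentage points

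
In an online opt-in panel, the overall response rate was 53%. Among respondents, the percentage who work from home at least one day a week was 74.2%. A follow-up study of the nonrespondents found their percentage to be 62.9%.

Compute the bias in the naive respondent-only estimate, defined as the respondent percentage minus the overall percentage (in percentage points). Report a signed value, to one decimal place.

Nonresponse fraction = 1 − 0.53 = 0.47.
Bias = (nonresponse fraction) × (respondent percentage − nonrespondent percentage)
     = 0.47 × (74.2 − 62.9) = 0.47 × 11.3 = 5.311.

+5.3 percentage points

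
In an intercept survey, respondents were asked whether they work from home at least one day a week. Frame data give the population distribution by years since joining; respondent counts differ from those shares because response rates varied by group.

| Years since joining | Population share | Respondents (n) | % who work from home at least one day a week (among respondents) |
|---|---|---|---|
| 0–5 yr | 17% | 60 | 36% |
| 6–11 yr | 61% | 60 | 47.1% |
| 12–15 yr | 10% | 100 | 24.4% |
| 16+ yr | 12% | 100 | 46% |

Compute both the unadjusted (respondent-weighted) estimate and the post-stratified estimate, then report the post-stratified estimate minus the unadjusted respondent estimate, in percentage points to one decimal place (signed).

+5.2 percentage points

Unadjusted (pooled respondent) estimate weights by respondent counts:
  (60/320)×36 + (60/320)×47.1 + (100/320)×24.4 + (100/320)×46 = 37.5812%
Reweighting by population years since joining shares:
  0.17×36 + 0.61×47.1 + 0.1×24.4 + 0.12×46 = 42.811%
Difference = 42.811 − 37.5812 = 5.2298 pp.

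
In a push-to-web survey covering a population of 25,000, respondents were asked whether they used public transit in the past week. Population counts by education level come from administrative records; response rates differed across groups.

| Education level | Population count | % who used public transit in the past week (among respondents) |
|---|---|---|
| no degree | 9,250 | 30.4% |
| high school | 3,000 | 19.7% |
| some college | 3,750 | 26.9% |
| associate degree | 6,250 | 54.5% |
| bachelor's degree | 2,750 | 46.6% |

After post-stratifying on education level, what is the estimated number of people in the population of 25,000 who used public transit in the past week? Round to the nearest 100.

Each cell contributes its population count × the respondent rate:
  no degree: 9,250 × 30.4% = 2812
  high school: 3,000 × 19.7% = 591
  some college: 3,750 × 26.9% = 1008.75
  associate degree: 6,250 × 54.5% = 3406.25
  bachelor's degree: 2,750 × 46.6% = 1281.5
Estimated total = 9099.5 → 9,100.

9,100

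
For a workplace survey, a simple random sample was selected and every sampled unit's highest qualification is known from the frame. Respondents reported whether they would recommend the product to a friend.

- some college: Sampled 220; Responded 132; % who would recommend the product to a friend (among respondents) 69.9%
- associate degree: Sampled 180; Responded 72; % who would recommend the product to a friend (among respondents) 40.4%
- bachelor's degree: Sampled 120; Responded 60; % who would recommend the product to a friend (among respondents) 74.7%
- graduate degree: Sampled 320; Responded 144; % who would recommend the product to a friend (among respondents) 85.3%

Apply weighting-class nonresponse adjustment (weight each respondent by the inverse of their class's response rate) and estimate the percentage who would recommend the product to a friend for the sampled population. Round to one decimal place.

70.1%

Response rates by class: some college 132/220 = 60%, associate degree 72/180 = 40%, bachelor's degree 60/120 = 50%, graduate degree 144/320 = 45%.
Inverse-response-rate weighting restores each class to its sampled count, so class totals weight by n_sampled:
  some college: 220 × 69.9 = 15378
  associate degree: 180 × 40.4 = 7272
  bachelor's degree: 120 × 74.7 = 8964
  graduate degree: 320 × 85.3 = 27,296
Adjusted estimate = 58,910 / 840 = 70.131 → 70.1%.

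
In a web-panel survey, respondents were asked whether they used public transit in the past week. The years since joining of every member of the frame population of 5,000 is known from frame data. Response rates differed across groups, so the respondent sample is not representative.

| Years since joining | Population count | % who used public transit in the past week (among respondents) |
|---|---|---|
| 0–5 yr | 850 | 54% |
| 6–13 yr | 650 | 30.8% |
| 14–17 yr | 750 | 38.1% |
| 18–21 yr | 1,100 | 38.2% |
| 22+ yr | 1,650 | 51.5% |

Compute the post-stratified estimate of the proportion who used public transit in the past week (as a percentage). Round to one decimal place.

Weight each group's respondent value by its population share:
  0–5 yr: (850/5,000) × 54 = 9.18
  6–13 yr: (650/5,000) × 30.8 = 4.004
  14–17 yr: (750/5,000) × 38.1 = 5.715
  18–21 yr: (1,100/5,000) × 38.2 = 8.404
  22+ yr: (1,650/5,000) × 51.5 = 16.995
Post-stratified estimate = 44.298 → 44.3%.

44.3%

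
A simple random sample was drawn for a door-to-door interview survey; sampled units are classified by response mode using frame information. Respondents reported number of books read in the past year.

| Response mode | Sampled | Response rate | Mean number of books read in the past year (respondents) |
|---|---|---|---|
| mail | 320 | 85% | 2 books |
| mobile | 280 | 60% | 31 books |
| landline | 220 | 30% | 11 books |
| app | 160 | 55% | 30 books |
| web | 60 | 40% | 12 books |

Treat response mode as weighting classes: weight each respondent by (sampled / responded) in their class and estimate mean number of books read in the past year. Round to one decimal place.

16.6

Inverse-response-rate weighting restores each class to its sampled count, so class totals weight by n_sampled:
  mail: 320 × 2 = 640
  mobile: 280 × 31 = 8680
  landline: 220 × 11 = 2420
  app: 160 × 30 = 4800
  web: 60 × 12 = 720
Adjusted estimate = 17,260 / 1,040 = 16.5962 → 16.6.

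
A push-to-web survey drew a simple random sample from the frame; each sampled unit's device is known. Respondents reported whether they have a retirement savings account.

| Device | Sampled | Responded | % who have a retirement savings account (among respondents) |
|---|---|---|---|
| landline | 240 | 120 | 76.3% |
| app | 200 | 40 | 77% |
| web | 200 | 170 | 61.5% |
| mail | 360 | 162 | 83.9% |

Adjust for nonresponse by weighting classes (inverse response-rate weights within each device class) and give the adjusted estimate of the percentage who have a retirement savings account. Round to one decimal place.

Response rates by class: landline 120/240 = 50%, app 40/200 = 20%, web 170/200 = 85%, mail 162/360 = 45%.
Inverse-response-rate weighting restores each class to its sampled count, so class totals weight by n_sampled:
  landline: 240 × 76.3 = 18,312
  app: 200 × 77 = 15,400
  web: 200 × 61.5 = 12,300
  mail: 360 × 83.9 = 30204
Adjusted estimate = 76,216 / 1,000 = 76.216 → 76.2%.

76.2%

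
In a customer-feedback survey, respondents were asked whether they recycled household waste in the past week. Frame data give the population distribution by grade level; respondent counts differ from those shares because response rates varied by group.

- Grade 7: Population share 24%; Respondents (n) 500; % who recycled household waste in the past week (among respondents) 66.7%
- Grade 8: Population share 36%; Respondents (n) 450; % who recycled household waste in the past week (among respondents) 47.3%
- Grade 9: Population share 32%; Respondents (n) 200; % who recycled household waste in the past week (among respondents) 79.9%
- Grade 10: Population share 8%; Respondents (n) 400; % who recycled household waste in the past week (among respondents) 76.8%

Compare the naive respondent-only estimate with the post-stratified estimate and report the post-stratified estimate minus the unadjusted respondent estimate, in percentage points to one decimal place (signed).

Unadjusted (pooled respondent) estimate weights by respondent counts:
  (500/1550)×66.7 + (450/1550)×47.3 + (200/1550)×79.9 + (400/1550)×76.8 = 65.3774%
Reweighting by population grade level shares:
  0.24×66.7 + 0.36×47.3 + 0.32×79.9 + 0.08×76.8 = 64.748%
Difference = 64.748 − 65.3774 = -0.6294 pp.

-0.6 percentage points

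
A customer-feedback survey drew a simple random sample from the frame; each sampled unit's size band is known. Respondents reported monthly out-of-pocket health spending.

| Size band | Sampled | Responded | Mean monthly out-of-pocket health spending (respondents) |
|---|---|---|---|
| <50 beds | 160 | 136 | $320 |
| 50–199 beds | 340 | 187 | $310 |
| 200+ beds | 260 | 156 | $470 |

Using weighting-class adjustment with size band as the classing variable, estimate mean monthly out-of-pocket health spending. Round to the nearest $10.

Response rates by class: <50 beds 136/160 = 85%, 50–199 beds 187/340 = 55%, 200+ beds 156/260 = 60%.
Each respondent's weight = sampled/responded in their class; summing within a class gives n_sampled, so:
  <50 beds: 160 × 320 = 51,200
  50–199 beds: 340 × 310 = 105,400
  200+ beds: 260 × 470 = 122,200
Adjusted estimate = 278,800 / 760 = 366.842 → $370.

$370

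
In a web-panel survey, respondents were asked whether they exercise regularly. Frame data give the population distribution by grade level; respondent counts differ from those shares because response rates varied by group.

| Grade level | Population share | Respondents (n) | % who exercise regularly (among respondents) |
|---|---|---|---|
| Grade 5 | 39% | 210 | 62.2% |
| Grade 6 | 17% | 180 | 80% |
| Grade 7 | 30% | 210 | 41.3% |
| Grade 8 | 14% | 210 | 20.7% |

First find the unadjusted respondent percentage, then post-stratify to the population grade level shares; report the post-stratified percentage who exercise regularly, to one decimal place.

Without adjustment, the pooled respondent share is:
  (210/810)×62.2 + (180/810)×80 + (210/810)×41.3 + (210/810)×20.7 = 49.9778%
Post-stratified estimate weights by population shares:
  0.39×62.2 + 0.17×80 + 0.3×41.3 + 0.14×20.7 = 53.146%

53.1%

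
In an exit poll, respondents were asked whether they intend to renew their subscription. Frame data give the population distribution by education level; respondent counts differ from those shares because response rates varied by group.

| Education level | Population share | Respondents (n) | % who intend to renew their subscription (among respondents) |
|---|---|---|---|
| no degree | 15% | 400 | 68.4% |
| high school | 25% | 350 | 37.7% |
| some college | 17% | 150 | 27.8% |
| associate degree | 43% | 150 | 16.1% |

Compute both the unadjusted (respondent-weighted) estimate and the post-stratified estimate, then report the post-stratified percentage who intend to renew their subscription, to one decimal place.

Unadjusted (pooled respondent) estimate weights by respondent counts:
  (400/1050)×68.4 + (350/1050)×37.7 + (150/1050)×27.8 + (150/1050)×16.1 = 44.8952%
Post-stratifying to population shares instead:
  0.15×68.4 + 0.25×37.7 + 0.17×27.8 + 0.43×16.1 = 31.334%

31.3%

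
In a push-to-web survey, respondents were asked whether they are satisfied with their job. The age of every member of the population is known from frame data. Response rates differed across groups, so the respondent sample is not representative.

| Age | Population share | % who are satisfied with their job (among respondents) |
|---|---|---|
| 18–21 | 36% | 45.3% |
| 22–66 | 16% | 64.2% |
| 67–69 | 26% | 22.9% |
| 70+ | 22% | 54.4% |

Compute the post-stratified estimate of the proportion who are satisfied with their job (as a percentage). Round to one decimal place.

Reweight to the known age distribution:
  18–21: 0.36 × 45.3 = 16.308
  22–66: 0.16 × 64.2 = 10.272
  67–69: 0.26 × 22.9 = 5.954
  70+: 0.22 × 54.4 = 11.968
Post-stratified estimate = 44.502 → 44.5%.

44.5%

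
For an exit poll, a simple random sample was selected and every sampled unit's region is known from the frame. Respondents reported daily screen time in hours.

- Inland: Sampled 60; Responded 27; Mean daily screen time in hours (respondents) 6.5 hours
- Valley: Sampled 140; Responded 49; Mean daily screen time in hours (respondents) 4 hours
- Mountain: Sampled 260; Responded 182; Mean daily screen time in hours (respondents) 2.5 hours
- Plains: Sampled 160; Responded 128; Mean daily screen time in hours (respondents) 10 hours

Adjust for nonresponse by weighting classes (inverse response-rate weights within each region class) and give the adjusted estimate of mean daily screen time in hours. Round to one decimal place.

5.2

Response rates by class: Inland 27/60 = 45%, Valley 49/140 = 35%, Mountain 182/260 = 70%, Plains 128/160 = 80%.
With weight = n_sampled/n_responded per class, the weighted class total is n_sampled:
  Inland: 60 × 6.5 = 390
  Valley: 140 × 4 = 560
  Mountain: 260 × 2.5 = 650
  Plains: 160 × 10 = 1600
Adjusted estimate = 3200 / 620 = 5.16129 → 5.2.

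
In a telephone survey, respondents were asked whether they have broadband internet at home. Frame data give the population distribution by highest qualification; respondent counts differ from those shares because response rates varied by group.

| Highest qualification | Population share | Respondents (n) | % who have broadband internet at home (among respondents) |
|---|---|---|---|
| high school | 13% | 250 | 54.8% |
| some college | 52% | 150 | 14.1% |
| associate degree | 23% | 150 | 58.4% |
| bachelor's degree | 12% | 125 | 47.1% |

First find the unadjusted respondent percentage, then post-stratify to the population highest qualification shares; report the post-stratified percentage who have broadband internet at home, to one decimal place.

Unadjusted (pooled respondent) estimate weights by respondent counts:
  (250/675)×54.8 + (150/675)×14.1 + (150/675)×58.4 + (125/675)×47.1 = 45.1296%
Reweighting by population highest qualification shares:
  0.13×54.8 + 0.52×14.1 + 0.23×58.4 + 0.12×47.1 = 33.54%

33.5%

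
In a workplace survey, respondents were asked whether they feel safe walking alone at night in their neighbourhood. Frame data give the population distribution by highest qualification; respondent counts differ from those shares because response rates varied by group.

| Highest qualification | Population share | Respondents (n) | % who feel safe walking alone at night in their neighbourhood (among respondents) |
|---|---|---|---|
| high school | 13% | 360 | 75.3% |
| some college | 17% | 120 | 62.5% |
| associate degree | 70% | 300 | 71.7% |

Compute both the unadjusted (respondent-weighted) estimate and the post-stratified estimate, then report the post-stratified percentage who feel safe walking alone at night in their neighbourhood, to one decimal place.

70.6%

Unadjusted (pooled respondent) estimate weights by respondent counts:
  (360/780)×75.3 + (120/780)×62.5 + (300/780)×71.7 = 71.9462%
Reweighting by population highest qualification shares:
  0.13×75.3 + 0.17×62.5 + 0.7×71.7 = 70.604%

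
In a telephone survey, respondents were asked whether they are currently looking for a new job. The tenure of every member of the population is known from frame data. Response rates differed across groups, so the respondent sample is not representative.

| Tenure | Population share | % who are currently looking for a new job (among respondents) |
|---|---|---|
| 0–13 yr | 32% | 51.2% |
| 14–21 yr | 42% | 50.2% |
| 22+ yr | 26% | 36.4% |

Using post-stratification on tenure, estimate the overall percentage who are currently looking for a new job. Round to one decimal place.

Post-stratification weights by population share, not respondent share:
  0–13 yr: 0.32 × 51.2 = 16.384
  14–21 yr: 0.42 × 50.2 = 21.084
  22+ yr: 0.26 × 36.4 = 9.464
Post-stratified estimate = 46.932 → 46.9%.

46.9%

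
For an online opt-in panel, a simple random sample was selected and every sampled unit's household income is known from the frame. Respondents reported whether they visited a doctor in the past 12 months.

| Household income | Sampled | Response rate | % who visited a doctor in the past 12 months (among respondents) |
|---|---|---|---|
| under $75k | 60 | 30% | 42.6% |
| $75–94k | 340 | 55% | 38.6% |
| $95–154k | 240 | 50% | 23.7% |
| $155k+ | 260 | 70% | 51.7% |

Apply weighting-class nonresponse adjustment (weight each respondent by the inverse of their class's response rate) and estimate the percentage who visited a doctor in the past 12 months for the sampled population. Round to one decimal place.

38.7%

Inverse-response-rate weighting restores each class to its sampled count, so class totals weight by n_sampled:
  under $75k: 60 × 42.6 = 2556
  $75–94k: 340 × 38.6 = 13,124
  $95–154k: 240 × 23.7 = 5688
  $155k+: 260 × 51.7 = 13,442
Adjusted estimate = 34,810 / 900 = 38.6778 → 38.7%.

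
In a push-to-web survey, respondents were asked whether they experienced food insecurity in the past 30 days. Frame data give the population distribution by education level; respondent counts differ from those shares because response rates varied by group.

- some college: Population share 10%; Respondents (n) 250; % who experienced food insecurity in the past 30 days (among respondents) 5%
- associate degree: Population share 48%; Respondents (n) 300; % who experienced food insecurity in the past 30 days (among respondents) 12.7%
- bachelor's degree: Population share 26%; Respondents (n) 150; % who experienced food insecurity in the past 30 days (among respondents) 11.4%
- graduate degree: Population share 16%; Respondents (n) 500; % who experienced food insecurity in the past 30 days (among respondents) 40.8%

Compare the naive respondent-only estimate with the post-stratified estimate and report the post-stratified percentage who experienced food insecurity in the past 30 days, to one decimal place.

16.1%

Without adjustment, the pooled respondent share is:
  (250/1200)×5 + (300/1200)×12.7 + (150/1200)×11.4 + (500/1200)×40.8 = 22.6417%
Post-stratifying to population shares instead:
  0.1×5 + 0.48×12.7 + 0.26×11.4 + 0.16×40.8 = 16.088%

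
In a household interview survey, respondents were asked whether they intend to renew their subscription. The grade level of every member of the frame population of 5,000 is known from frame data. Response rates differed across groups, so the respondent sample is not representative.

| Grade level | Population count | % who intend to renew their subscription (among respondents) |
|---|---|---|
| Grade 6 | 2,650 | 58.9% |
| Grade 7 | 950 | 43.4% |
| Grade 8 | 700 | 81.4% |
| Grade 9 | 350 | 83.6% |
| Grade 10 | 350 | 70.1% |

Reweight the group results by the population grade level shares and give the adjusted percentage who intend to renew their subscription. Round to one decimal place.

Weight each group's respondent value by its population share:
  Grade 6: (2,650/5,000) × 58.9 = 31.217
  Grade 7: (950/5,000) × 43.4 = 8.246
  Grade 8: (700/5,000) × 81.4 = 11.396
  Grade 9: (350/5,000) × 83.6 = 5.852
  Grade 10: (350/5,000) × 70.1 = 4.907
Post-stratified estimate = 61.618 → 61.6%.

61.6%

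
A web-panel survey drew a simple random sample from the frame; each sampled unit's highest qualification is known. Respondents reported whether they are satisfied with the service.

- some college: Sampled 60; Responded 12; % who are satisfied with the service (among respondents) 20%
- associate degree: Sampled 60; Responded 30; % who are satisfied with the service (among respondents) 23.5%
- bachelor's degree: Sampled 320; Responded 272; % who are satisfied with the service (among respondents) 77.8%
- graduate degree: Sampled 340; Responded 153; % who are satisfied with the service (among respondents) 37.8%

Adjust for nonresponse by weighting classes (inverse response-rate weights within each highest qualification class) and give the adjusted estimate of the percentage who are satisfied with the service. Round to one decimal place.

Class response rates: some college 12/60 = 20%, associate degree 30/60 = 50%, bachelor's degree 272/320 = 85%, graduate degree 153/340 = 45%.
Each respondent's weight = sampled/responded in their class; summing within a class gives n_sampled, so:
  some college: 60 × 20 = 1200
  associate degree: 60 × 23.5 = 1410
  bachelor's degree: 320 × 77.8 = 24,896
  graduate degree: 340 × 37.8 = 12852
Adjusted estimate = 40,358 / 780 = 51.741 → 51.7%.

51.7%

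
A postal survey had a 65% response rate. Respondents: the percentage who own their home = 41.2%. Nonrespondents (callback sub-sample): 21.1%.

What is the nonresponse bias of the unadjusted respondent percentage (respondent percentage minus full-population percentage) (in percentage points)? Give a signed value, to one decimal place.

+7.0 percentage points

Nonresponse fraction = 1 − 0.65 = 0.35.
Bias = (nonresponse fraction) × (respondent percentage − nonrespondent percentage)
     = 0.35 × (41.2 − 21.1) = 0.35 × 20.1 = 7.035.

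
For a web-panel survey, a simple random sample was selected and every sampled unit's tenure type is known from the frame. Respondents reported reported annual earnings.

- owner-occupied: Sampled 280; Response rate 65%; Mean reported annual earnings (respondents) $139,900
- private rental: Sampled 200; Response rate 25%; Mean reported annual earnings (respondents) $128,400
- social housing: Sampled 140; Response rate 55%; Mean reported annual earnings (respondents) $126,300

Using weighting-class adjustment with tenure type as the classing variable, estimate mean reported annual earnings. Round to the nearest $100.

$133,100

Weighting each respondent by the inverse class response rate inflates each class back to its sampled size, so the class weight is n_sampled:
  owner-occupied: 280 × 139,900 = 39,172,000
  private rental: 200 × 128,400 = 25,680,000
  social housing: 140 × 126,300 = 17,682,000
Adjusted estimate = 82,534,000 / 620 = 133119 → $133,100.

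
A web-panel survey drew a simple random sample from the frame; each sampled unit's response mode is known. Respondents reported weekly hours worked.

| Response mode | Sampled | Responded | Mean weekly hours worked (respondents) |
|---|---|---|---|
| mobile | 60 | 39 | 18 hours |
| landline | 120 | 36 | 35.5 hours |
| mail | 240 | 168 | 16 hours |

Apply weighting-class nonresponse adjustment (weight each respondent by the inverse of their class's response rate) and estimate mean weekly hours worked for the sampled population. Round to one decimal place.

21.9

Class response rates: mobile 39/60 = 65%, landline 36/120 = 30%, mail 168/240 = 70%.
With weight = n_sampled/n_responded per class, the weighted class total is n_sampled:
  mobile: 60 × 18 = 1080
  landline: 120 × 35.5 = 4260
  mail: 240 × 16 = 3840
Adjusted estimate = 9180 / 420 = 21.8571 → 21.9.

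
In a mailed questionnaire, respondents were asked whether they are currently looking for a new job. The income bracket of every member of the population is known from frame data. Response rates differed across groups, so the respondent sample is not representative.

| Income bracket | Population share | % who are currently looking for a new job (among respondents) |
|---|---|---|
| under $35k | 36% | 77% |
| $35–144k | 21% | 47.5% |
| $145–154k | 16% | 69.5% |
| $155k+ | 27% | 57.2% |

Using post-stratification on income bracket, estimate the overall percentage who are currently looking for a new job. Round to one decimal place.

Post-stratification weights by population share, not respondent share:
  under $35k: 0.36 × 77 = 27.72
  $35–144k: 0.21 × 47.5 = 9.975
  $145–154k: 0.16 × 69.5 = 11.12
  $155k+: 0.27 × 57.2 = 15.444
Post-stratified estimate = 64.259 → 64.3%.

64.3%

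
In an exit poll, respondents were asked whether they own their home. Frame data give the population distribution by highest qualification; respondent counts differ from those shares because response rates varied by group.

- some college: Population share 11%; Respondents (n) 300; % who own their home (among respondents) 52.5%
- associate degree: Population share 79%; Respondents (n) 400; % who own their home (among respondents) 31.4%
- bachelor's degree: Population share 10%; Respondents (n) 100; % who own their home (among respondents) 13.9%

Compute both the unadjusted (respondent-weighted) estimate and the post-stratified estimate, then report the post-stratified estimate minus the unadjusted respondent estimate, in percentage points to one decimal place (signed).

-5.2 percentage points

Naive respondent-only estimate (weights = respondent counts):
  (300/800)×52.5 + (400/800)×31.4 + (100/800)×13.9 = 37.125%
Post-stratifying to population shares instead:
  0.11×52.5 + 0.79×31.4 + 0.1×13.9 = 31.971%
Difference = 31.971 − 37.125 = -5.154 pp.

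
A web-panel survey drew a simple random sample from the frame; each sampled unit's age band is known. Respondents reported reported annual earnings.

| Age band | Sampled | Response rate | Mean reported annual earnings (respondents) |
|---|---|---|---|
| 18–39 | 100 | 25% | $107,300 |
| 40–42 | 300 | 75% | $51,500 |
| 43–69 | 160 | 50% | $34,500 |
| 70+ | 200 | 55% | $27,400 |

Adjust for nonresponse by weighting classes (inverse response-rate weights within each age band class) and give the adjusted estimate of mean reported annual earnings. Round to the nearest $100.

With weight = n_sampled/n_responded per class, the weighted class total is n_sampled:
  18–39: 100 × 107,300 = 10,730,000
  40–42: 300 × 51,500 = 15,450,000
  43–69: 160 × 34,500 = 5,520,000
  70+: 200 × 27,400 = 5,480,000
Adjusted estimate = 37,180,000 / 760 = 48921.1 → $48,900.

$48,900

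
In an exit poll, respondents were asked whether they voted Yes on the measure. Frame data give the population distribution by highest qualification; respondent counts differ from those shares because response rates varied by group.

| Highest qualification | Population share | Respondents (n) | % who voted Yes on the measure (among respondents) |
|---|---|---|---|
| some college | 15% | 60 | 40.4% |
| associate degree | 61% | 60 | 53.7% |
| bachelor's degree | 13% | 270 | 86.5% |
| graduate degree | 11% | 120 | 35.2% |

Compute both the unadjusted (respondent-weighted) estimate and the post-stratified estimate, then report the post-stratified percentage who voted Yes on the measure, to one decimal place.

Without adjustment, the pooled respondent share is:
  (60/510)×40.4 + (60/510)×53.7 + (270/510)×86.5 + (120/510)×35.2 = 65.1471%
Post-stratifying to population shares instead:
  0.15×40.4 + 0.61×53.7 + 0.13×86.5 + 0.11×35.2 = 53.934%

53.9%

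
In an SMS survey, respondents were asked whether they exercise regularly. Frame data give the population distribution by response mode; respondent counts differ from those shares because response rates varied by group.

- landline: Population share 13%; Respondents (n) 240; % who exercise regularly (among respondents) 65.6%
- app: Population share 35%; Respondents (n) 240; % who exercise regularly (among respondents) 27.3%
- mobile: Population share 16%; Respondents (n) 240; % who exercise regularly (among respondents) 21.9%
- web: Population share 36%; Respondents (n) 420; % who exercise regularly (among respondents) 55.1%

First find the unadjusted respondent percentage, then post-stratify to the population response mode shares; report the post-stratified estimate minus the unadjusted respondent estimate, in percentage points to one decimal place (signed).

-3.0 percentage points

Naive respondent-only estimate (weights = respondent counts):
  (240/1140)×65.6 + (240/1140)×27.3 + (240/1140)×21.9 + (420/1140)×55.1 = 44.4684%
Reweighting by population response mode shares:
  0.13×65.6 + 0.35×27.3 + 0.16×21.9 + 0.36×55.1 = 41.423%
Difference = 41.423 − 44.4684 = -3.0454 pp.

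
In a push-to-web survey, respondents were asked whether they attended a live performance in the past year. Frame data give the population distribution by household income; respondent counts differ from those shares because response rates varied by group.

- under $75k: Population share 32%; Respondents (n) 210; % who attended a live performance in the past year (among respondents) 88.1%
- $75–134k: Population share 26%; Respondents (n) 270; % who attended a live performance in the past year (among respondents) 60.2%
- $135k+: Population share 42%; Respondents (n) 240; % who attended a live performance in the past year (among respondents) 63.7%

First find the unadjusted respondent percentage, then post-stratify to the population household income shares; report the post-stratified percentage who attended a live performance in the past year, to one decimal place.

70.6%

Unadjusted (pooled respondent) estimate weights by respondent counts:
  (210/720)×88.1 + (270/720)×60.2 + (240/720)×63.7 = 69.5042%
Post-stratified estimate weights by population shares:
  0.32×88.1 + 0.26×60.2 + 0.42×63.7 = 70.598%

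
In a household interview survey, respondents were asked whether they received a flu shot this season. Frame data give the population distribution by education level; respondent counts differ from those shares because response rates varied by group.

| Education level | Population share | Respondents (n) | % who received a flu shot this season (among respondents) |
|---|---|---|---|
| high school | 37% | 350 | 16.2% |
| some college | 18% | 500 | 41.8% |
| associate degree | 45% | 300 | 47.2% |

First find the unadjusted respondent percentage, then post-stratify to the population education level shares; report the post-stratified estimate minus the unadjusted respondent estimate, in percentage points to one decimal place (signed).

Naive respondent-only estimate (weights = respondent counts):
  (350/1150)×16.2 + (500/1150)×41.8 + (300/1150)×47.2 = 35.4174%
Post-stratified estimate weights by population shares:
  0.37×16.2 + 0.18×41.8 + 0.45×47.2 = 34.758%
Difference = 34.758 − 35.4174 = -0.6594 pp.

-0.7 percentage points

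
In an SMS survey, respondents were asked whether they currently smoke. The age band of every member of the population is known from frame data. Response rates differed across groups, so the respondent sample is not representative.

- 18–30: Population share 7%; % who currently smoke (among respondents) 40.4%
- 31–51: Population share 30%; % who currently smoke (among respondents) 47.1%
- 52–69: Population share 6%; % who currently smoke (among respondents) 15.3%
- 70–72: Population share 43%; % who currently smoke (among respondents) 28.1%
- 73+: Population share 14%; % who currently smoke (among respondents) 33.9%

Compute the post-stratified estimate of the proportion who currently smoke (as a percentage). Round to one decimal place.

34.7%

Weight each group's respondent value by its population share:
  18–30: 0.07 × 40.4 = 2.828
  31–51: 0.3 × 47.1 = 14.13
  52–69: 0.06 × 15.3 = 0.918
  70–72: 0.43 × 28.1 = 12.083
  73+: 0.14 × 33.9 = 4.746
Post-stratified estimate = 34.705 → 34.7%.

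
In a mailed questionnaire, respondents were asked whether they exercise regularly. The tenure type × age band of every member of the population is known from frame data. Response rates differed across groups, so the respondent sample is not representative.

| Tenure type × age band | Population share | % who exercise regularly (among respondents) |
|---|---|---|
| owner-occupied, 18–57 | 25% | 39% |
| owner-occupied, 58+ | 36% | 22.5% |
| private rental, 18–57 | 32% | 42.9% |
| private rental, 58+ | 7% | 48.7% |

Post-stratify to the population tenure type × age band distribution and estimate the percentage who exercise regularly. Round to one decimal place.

35.0%

Weight each group's respondent value by its population share:
  owner-occupied, 18–57: 0.25 × 39 = 9.75
  owner-occupied, 58+: 0.36 × 22.5 = 8.1
  private rental, 18–57: 0.32 × 42.9 = 13.728
  private rental, 58+: 0.07 × 48.7 = 3.409
Post-stratified estimate = 34.987 → 35.0%.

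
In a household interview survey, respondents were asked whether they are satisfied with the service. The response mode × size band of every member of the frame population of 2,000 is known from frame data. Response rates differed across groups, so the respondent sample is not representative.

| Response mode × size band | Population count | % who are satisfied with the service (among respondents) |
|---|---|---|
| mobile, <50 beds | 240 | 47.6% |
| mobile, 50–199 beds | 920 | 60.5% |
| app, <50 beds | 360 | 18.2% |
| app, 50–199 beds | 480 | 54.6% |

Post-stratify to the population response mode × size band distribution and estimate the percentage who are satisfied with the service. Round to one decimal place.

Reweight to the known response mode × size band distribution:
  mobile, <50 beds: (240/2,000) × 47.6 = 5.712
  mobile, 50–199 beds: (920/2,000) × 60.5 = 27.83
  app, <50 beds: (360/2,000) × 18.2 = 3.276
  app, 50–199 beds: (480/2,000) × 54.6 = 13.104
Post-stratified estimate = 49.922 → 49.9%.

49.9%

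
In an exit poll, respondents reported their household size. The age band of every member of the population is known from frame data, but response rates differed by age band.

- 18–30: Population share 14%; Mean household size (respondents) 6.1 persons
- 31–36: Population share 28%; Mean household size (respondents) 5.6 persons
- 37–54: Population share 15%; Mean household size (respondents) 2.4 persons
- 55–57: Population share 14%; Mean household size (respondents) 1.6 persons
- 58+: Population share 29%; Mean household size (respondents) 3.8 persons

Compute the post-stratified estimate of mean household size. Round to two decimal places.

Each cell contributes population-share × respondent value:
  18–30: 0.14 × 6.1 = 0.854
  31–36: 0.28 × 5.6 = 1.568
  37–54: 0.15 × 2.4 = 0.36
  55–57: 0.14 × 1.6 = 0.224
  58+: 0.29 × 3.8 = 1.102
Post-stratified estimate = 4.108 → 4.11.

4.11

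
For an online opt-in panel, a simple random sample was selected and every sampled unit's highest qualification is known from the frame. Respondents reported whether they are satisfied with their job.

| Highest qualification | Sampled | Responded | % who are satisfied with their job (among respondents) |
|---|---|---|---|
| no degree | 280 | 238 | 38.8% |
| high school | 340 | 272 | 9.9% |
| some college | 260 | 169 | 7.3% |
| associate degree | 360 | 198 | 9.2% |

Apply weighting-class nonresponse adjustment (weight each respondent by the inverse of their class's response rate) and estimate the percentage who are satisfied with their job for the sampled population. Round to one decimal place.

15.7%

Response rates by class: no degree 238/280 = 85%, high school 272/340 = 80%, some college 169/260 = 65%, associate degree 198/360 = 55%.
Weighting each respondent by the inverse class response rate inflates each class back to its sampled size, so the class weight is n_sampled:
  no degree: 280 × 38.8 = 10,864
  high school: 340 × 9.9 = 3366
  some college: 260 × 7.3 = 1898
  associate degree: 360 × 9.2 = 3312
Adjusted estimate = 19,440 / 1,240 = 15.6774 → 15.7%.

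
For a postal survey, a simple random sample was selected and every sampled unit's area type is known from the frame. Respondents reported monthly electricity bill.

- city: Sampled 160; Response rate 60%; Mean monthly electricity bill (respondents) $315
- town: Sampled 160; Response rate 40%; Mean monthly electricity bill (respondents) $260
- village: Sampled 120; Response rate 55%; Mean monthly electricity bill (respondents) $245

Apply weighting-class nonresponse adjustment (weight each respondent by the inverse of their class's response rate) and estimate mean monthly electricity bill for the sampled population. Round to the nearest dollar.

With weight = n_sampled/n_responded per class, the weighted class total is n_sampled:
  city: 160 × 315 = 50,400
  town: 160 × 260 = 41,600
  village: 120 × 245 = 29,400
Adjusted estimate = 121,400 / 440 = 275.909 → $276.

$276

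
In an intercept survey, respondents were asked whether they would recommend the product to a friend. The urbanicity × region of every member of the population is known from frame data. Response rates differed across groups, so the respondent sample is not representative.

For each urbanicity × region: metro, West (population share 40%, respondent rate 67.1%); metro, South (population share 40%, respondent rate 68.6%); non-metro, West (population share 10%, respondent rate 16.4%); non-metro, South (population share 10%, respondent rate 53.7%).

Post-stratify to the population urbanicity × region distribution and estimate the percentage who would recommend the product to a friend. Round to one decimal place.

Post-stratification weights by population share, not respondent share:
  metro, West: 0.4 × 67.1 = 26.84
  metro, South: 0.4 × 68.6 = 27.44
  non-metro, West: 0.1 × 16.4 = 1.64
  non-metro, South: 0.1 × 53.7 = 5.37
Post-stratified estimate = 61.29 → 61.3%.

61.3%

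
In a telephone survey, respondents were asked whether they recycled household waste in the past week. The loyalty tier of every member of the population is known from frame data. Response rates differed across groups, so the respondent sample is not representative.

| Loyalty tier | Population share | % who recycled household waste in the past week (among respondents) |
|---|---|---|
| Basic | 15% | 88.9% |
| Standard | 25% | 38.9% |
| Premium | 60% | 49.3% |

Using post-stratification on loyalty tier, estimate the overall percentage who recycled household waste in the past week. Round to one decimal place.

Post-stratification weights by population share, not respondent share:
  Basic: 0.15 × 88.9 = 13.335
  Standard: 0.25 × 38.9 = 9.725
  Premium: 0.6 × 49.3 = 29.58
Post-stratified estimate = 52.64 → 52.6%.

52.6%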